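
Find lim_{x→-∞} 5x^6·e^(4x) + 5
The product is a 0·∞ indeterminate form at x → -∞.
Rewrite the product as 5x^6 / e^(-4x) (an ∞/∞ form) and apply L'Hôpital, or use the standard hierarchy e^(4|x|) ≫ |x^6| as x → -∞.
The indeterminate product → 0, so the limit = 5.

Final answer: 5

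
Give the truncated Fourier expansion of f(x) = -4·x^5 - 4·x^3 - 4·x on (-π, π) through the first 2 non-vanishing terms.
(-920 - 8·π^4 + 152·π^2)·sin(x) + (-16·π^2 + 28 + 4·π^4)·sin(2·x)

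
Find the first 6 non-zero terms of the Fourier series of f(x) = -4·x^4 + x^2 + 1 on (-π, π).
(-196 + 32·π^2)·cos(x) + (13 - 8·π^2)·cos(2·x) + (-76/27 + 32·π^2/9)·cos(3·x) + (1 - 2·π^2)·cos(4·x) + (-292/625 + 32·π^2/25)·cos(5·x) - 4·π^4/5 + 1 + π^2/3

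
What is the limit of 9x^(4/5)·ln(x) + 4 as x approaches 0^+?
The product is a 0·∞ indeterminate form at x → 0⁺.
Rewrite the product as 9·ln(x) / x^(-4/5) and apply L'Hôpital, or use the standard hierarchy x^(-4/5) ≫ |ln x| as x → 0⁺.
The indeterminate product → 0, so the limit = 4.

Final answer: 4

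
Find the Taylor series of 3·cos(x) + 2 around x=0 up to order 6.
-x^6/240 + x^4/8 - 3·x^2/2 + 5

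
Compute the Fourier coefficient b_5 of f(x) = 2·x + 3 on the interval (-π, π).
b_5 = (1/π) ∫_{-π}^{π} f(x)·sin(5x) dx.
Evaluate the integral (use parity and integration by parts as needed): b_5 = 4/5.

Final answer: 4/5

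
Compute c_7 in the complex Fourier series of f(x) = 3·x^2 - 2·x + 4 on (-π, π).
Compute the real Fourier coefficients first: a_7 = -12/49, b_7 = -4/7.
Then c_7 = (a_7 − i·b_7)/2 = -6/49 + 2·i/7.

Final answer: -6/49 + 2·i/7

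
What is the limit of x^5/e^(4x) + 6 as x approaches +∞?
The quotient is an ∞/∞ indeterminate form as x → +∞.
The exponential denominator e^(4x) dominates the polynomial numerator (e^x ≫ x^5 as x → ∞), so the quotient → 0.
Adding the constant: 0 + 6 = 6. Limit = 6.

Final answer: 6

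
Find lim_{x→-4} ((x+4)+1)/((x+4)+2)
Direct substitution at x = -4 gives 1/2.

Final answer: 1/2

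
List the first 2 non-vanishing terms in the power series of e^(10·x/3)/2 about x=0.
5·x/3 + 1/2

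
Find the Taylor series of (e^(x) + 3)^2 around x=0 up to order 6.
7·x^6/72 + 19·x^5/60 + 11·x^4/12 + 7·x^3/3 + 5·x^2 + 8·x + 16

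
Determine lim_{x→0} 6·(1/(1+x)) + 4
Direct substitution at x = 0 gives 10.

Final answer: 10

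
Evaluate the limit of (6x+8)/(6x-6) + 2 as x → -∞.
Evaluate the dominant behaviour as x → -∞; each term tends to a finite value or vanishes.
Limit = 3.

Final answer: 3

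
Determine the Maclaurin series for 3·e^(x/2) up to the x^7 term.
x^7/215040 + x^6/15360 + x^5/1280 + x^4/128 + x^3/16 + 3·x^2/8 + 3·x/2 + 3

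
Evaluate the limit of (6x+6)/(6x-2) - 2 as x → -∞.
Evaluate the dominant behaviour as x → -∞; each term tends to a finite value or vanishes.
Limit = -1.

Final answer: -1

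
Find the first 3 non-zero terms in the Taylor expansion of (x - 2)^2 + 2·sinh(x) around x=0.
x^2 - 2·x + 4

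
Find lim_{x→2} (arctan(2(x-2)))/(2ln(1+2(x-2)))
Both numerator and denominator → 0 as x → 2; this is a 0/0 indeterminate form.
Expand each to leading order near x = 2: numerator ~ 2·(x - 2), denominator ~ 4·(x - 2).
The limit of the ratio is 1/2.

Final answer: 1/2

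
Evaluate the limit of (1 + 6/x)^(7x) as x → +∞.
As x → +∞: write (1 + 6/x)^(7x) = ((1 + 6/x)^x)^7 → (e^6)^7 = e^42.
Limit = e^(42).

Final answer: e^(42)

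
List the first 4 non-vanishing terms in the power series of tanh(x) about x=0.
-17·x^7/315 + 2·x^5/15 - x^3/3 + x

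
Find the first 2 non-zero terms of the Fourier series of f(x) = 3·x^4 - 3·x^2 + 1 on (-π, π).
(156 - 24·π^2)·cos(x) - π^2 + 1 + 3·π^4/5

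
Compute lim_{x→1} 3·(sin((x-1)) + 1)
Direct substitution at x = 1 gives 3.

Final answer: 3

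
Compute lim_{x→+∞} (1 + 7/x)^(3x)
As x → +∞: write (1 + 7/x)^(3x) = ((1 + 7/x)^x)^3 → (e^7)^3 = e^21.
Limit = e^(21).

Final answer: e^(21)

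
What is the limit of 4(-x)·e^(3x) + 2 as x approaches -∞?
The product is a 0·∞ indeterminate form at x → -∞.
Rewrite the product as 4(-x) / e^(-3x) (an ∞/∞ form) and apply L'Hôpital, or use the standard hierarchy e^(3|x|) ≫ |(-x)| as x → -∞.
The indeterminate product → 0, so the limit = 2.

Final answer: 2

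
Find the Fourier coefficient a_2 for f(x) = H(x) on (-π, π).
a_2 = (1/π) ∫_{-π}^{π} f(x)·cos(2x) dx.
Evaluate the integral (use parity and integration by parts as needed): a_2 = 0.

Final answer: 0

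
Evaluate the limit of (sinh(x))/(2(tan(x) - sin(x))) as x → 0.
Both numerator and denominator → 0 as x → 0; this is a 0/0 indeterminate form.
Expand each to leading order near x = 0: numerator ~ x, denominator ~ x^3.
The limit of the ratio is ∞.

Final answer: ∞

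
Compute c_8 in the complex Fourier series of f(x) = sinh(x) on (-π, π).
Compute the real Fourier coefficients first: a_8 = 0, b_8 = -16·sinh(π)/(65·π).
Then c_8 = (a_8 − i·b_8)/2 = 8·i·sinh(π)/(65·π).

Final answer: 8·i·sinh(π)/(65·π)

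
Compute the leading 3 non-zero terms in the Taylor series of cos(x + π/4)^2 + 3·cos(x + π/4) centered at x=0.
-3·√(2)·x^2/4 + x·(-3·√(2)/2 - 1) + 1/2 + 3·√(2)/2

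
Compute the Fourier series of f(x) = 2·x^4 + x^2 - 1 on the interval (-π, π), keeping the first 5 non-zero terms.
(92 - 16·π^2)·cos(x) + (-5 + 4·π^2)·cos(2·x) + (20/27 - 16·π^2/9)·cos(3·x) + (-1/8 + π^2)·cos(4·x) - 1 + π^2/3 + 2·π^4/5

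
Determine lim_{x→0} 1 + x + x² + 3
Direct substitution at x = 0 gives 4.

Final answer: 4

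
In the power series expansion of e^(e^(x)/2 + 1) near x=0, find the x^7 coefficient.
3433·e^(3/2)/215040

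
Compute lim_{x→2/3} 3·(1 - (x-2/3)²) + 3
Direct substitution at x = 2/3 gives 6.

Final answer: 6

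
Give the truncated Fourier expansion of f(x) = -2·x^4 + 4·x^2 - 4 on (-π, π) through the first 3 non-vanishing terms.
(-112 + 16·π^2)·cos(x) + (10 - 4·π^2)·cos(2·x) - 2·π^4/5 - 4 + 4·π^2/3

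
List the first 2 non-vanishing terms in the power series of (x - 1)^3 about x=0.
3·x - 1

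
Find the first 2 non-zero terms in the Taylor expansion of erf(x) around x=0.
-2·x^3/(3·√(π)) + 2·x/√(π)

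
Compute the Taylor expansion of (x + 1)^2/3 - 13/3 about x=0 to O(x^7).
x^2/3 + 2·x/3 - 4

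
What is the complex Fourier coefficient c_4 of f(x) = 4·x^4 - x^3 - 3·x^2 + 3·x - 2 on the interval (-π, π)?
Compute the real Fourier coefficients first: a_4 = -3/2 + 2·π^2, b_4 = -27/16 + π^2/2.
Then c_4 = (a_4 − i·b_4)/2 = -3/4 + π^2 - i·π^2/4 + 27·i/32.

Final answer: -3/4 + π^2 - i·π^2/4 + 27·i/32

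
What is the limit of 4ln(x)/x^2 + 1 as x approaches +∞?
The quotient is an ∞/∞ indeterminate form as x → +∞.
The polynomial denominator x^2 dominates the logarithmic numerator (any positive power of x ≫ ln(x) as x → ∞), so the quotient → 0.
Adding the constant: 0 + 1 = 1. Limit = 1.

Final answer: 1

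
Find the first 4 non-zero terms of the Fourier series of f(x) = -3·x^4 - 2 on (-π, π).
(-144 + 24·π^2)·cos(x) + (9 - 6·π^2)·cos(2·x) + (-16/9 + 8·π^2/3)·cos(3·x) - 3·π^4/5 - 2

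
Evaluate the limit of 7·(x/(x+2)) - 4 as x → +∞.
Evaluate the dominant behaviour as x → +∞; each term tends to a finite value or vanishes.
Limit = 3.

Final answer: 3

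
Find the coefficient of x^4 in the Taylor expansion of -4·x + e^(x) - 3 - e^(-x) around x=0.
Expand to order 4: -4·x + e^(x) - 3 - e^(-x) = x^3/3 - 2·x - 3 + O(x^5).
The coefficient of x^4 is 0.

Final answer: 0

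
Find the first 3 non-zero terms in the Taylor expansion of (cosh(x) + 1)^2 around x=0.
5·x^4/12 + 2·x^2 + 4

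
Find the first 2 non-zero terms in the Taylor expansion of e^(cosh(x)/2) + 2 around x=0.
x^2·e^(1/2)/4 + e^(1/2) + 2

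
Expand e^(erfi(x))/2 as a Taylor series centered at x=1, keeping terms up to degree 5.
e^(erfi(1))/2 + e·e^(erfi(1))·(x - 1)/√(π) + (e·π·e^(erfi(1)) + √(π)·e^(2)·e^(erfi(1)))·(x - 1)^2/π^(3/2) + (3·e·π^(5/2)·e^(erfi(1)) + 2·π^(3/2)·e^(3)·e^(erfi(1)) + 6·π^2·e^(2)·e^(erfi(1)))·(x - 1)^3/(3·π^3) + (5·e·π^(9/2)·e^(erfi(1)) + 2·π^3·e^(4)·e^(erfi(1)) + 18·π^4·e^(2)·e^(erfi(1)) + 12·π^(7/2)·e^(3)·e^(erfi(1)))·(x - 1)^4/(6·π^5) + (19·e·π^7·e^(erfi(1)) + 4·π^5·e^(5)·e^(erfi(1)) + 40·π^(11/2)·e^(4)·e^(erfi(1)) + 110·π^(13/2)·e^(2)·e^(erfi(1)) + 120·π^6·e^(3)·e^(erfi(1)))·(x - 1)^5/(30·π^(15/2))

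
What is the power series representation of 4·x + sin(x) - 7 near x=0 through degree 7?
-x^7/5040 + x^5/120 - x^3/6 + 5·x - 7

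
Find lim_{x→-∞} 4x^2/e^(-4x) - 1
The quotient is an ∞/∞ indeterminate form as x → -∞.
Compare growth rates of the dominant terms (exponentials ≫ polynomials ≫ logarithms), or apply L'Hôpital's rule; the quotient → 0.
Adding the constant: 0 - 1 = -1. Limit = -1.

Final answer: -1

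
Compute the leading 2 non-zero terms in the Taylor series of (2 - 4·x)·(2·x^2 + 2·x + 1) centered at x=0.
2 - 4·x^2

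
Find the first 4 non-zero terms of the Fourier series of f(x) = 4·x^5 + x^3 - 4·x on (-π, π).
(-158·π^2 + 8·π^4 + 940)·sin(x) + (-4·π^4 - 49/2 + 19·π^2)·sin(2·x) + (-142·π^2/27 + 68/81 + 8·π^4/3)·sin(3·x) + (-2·π^4 + 5/4 + 2·π^2)·sin(4·x)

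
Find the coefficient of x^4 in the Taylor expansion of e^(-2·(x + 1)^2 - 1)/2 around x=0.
Expand to order 4: e^(-2·(x + 1)^2 - 1)/2 = -5·x^4·e^(-3)/3 - 4·x^3·e^(-3)/3 + 3·x^2·e^(-3) - 2·x·e^(-3) + e^(-3)/2 + O(x^5).
The coefficient of x^4 is -5·e^(-3)/3.

Final answer: -5·e^(-3)/3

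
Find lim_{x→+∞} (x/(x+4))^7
As x → +∞: x/(x+4) = 1/(1 + 4/x) → 1, and the 7th power of a limit-1 base also → 1.
Limit = 1.

Final answer: 1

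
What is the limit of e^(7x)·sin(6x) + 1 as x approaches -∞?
Evaluate the dominant behaviour as x → -∞; each term tends to a finite value or vanishes.
Limit = 1.

Final answer: 1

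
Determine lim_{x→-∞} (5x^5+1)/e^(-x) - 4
The quotient is an ∞/∞ indeterminate form as x → -∞.
Compare growth rates of the dominant terms (exponentials ≫ polynomials ≫ logarithms), or apply L'Hôpital's rule; the quotient → 0.
Adding the constant: 0 - 4 = -4. Limit = -4.

Final answer: -4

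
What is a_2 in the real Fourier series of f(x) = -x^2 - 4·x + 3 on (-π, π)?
a_2 = (1/π) ∫_{-π}^{π} f(x)·cos(2x) dx.
Evaluate the integral (use parity and integration by parts as needed): a_2 = -1.

Final answer: -1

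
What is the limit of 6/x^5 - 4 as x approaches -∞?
Evaluate the dominant behaviour as x → -∞; each term tends to a finite value or vanishes.
Limit = -4.

Final answer: -4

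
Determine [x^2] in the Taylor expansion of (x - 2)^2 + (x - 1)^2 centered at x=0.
Expand to order 2: (x - 2)^2 + (x - 1)^2 = 2·x^2 - 6·x + 5 + O(x^3).
The coefficient of x^2 is 2.

Final answer: 2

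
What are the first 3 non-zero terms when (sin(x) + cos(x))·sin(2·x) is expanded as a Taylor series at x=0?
-7·x^3/3 + 2·x^2 + 2·x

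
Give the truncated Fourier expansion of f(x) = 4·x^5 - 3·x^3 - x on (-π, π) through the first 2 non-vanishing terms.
(-166·π^2 + 8·π^4 + 994)·sin(x) + (-4·π^4 - 67/2 + 23·π^2)·sin(2·x)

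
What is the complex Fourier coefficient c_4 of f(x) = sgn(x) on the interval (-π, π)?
Compute the real Fourier coefficients first: a_4 = 0, b_4 = 0.
Then c_4 = (a_4 − i·b_4)/2 = 0.

Final answer: 0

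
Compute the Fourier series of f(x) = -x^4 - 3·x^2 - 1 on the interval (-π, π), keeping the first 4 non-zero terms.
(-36 + 8·π^2)·cos(x) - 2·π^2·cos(2·x) + (20/27 + 8·π^2/9)·cos(3·x) - π^4/5 - π^2 - 1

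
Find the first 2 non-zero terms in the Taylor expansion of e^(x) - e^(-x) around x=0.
x^3/3 + 2·x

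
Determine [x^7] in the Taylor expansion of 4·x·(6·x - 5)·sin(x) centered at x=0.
Expand to order 7: 4·x·(6·x - 5)·sin(x) = x^7/5 - x^6/6 - 4·x^5 + 10·x^4/3 + 24·x^3 - 20·x^2 + O(x^8).
The coefficient of x^7 is 1/5.

Final answer: 1/5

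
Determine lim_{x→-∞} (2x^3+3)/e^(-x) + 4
The quotient is an ∞/∞ indeterminate form as x → -∞.
Compare growth rates of the dominant terms (exponentials ≫ polynomials ≫ logarithms), or apply L'Hôpital's rule; the quotient → 0.
Adding the constant: 0 + 4 = 4. Limit = 4.

Final answer: 4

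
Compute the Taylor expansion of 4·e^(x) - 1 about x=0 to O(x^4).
2·x^3/3 + 2·x^2 + 4·x + 3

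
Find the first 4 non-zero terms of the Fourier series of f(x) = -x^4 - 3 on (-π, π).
(-48 + 8·π^2)·cos(x) + (3 - 2·π^2)·cos(2·x) + (-16/27 + 8·π^2/9)·cos(3·x) - π^4/5 - 3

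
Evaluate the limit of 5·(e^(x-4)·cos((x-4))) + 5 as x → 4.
Direct substitution at x = 4 gives 10.

Final answer: 10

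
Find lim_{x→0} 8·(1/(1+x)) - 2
Direct substitution at x = 0 gives 6.

Final answer: 6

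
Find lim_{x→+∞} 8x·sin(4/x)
As x → +∞: let u = 4/x → 0⁺; then 8·x·sin(4/x) = 8·4·sin(u)/u → 8·4·1 = 32.
Limit = 32.

Final answer: 32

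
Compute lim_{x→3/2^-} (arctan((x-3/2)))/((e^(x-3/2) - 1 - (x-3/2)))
Both numerator and denominator → 0 as x → 3/2^-; this is a 0/0 indeterminate form.
Expand each to leading order near x = 3/2: numerator ~ (x - 3/2), denominator ~ (x - 3/2)^2/2.
The limit of the ratio is -∞.

Final answer: -∞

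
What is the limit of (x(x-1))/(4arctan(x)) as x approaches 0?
Both numerator and denominator → 0 as x → 0; this is a 0/0 indeterminate form.
Expand each to leading order near x = 0: numerator ~ -x, denominator ~ 4·x.
The limit of the ratio is -1/4.

Final answer: -1/4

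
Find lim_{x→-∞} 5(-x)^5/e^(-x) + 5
The quotient is an ∞/∞ indeterminate form as x → -∞.
Compare growth rates of the dominant terms (exponentials ≫ polynomials ≫ logarithms), or apply L'Hôpital's rule; the quotient → 0.
Adding the constant: 0 + 5 = 5. Limit = 5.

Final answer: 5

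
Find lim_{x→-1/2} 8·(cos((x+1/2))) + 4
Direct substitution at x = -1/2 gives 12.

Final answer: 12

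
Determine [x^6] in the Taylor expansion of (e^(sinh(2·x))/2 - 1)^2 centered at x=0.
Expand to order 6: (e^(sinh(2·x))/2 - 1)^2 = 20·x^6/3 + 22·x^5/5 + 2·x^4 + 2·x^3/3 - x + 1/4 + O(x^7).
The coefficient of x^6 is 20/3.

Final answer: 20/3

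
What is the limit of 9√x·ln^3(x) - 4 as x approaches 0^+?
The product is a 0·∞ indeterminate form at x → 0⁺.
Rewrite the product as 9·ln^3(x) / x^(-1/2) and apply L'Hôpital, or use the standard hierarchy x^(-1/2) ≫ |ln x|^3 as x → 0⁺.
The indeterminate product → 0, so the limit = -4.

Final answer: -4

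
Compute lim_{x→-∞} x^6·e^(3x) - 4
The product is a 0·∞ indeterminate form at x → -∞.
Rewrite the product as x^6 / e^(-3x) (an ∞/∞ form) and apply L'Hôpital, or use the standard hierarchy e^(3|x|) ≫ |x^6| as x → -∞.
The indeterminate product → 0, so the limit = -4.

Final answer: -4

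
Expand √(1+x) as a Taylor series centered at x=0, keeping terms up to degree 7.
33·x^7/2048 - 21·x^6/1024 + 7·x^5/256 - 5·x^4/128 + x^3/16 - x^2/8 + x/2 + 1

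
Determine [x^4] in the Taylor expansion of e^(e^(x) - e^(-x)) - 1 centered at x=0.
Expand to order 4: e^(e^(x) - e^(-x)) - 1 = 4·x^4/3 + 5·x^3/3 + 2·x^2 + 2·x + O(x^5).
The coefficient of x^4 is 4/3.

Final answer: 4/3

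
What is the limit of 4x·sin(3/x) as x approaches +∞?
As x → +∞: let u = 3/x → 0⁺; then 4·x·sin(3/x) = 4·3·sin(u)/u → 4·3·1 = 12.
Limit = 12.

Final answer: 12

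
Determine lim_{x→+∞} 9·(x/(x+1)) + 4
Evaluate the dominant behaviour as x → +∞; each term tends to a finite value or vanishes.
Limit = 13.

Final answer: 13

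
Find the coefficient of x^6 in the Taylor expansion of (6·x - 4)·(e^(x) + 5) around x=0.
Expand to order 6: (6·x - 4)·(e^(x) + 5) = 2·x^6/45 + 13·x^5/60 + 5·x^4/6 + 7·x^3/3 + 4·x^2 + 32·x - 24 + O(x^7).
The coefficient of x^6 is 2/45.

Final answer: 2/45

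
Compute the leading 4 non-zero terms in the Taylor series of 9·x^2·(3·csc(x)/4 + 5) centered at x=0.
21·x^5/160 + 9·x^3/8 + 45·x^2 + 27·x/4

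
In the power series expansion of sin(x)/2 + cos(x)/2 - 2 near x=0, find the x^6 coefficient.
Expand to order 6: sin(x)/2 + cos(x)/2 - 2 = -x^6/1440 + x^5/240 + x^4/48 - x^3/12 - x^2/4 + x/2 - 3/2 + O(x^7).
The coefficient of x^6 is -1/1440.

Final answer: -1/1440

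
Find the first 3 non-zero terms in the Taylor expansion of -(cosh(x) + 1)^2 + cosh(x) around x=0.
-3·x^4/8 - 3·x^2/2 - 3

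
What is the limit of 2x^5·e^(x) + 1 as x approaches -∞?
The product is a 0·∞ indeterminate form at x → -∞.
Rewrite the product as 2x^5 / e^(-x) (an ∞/∞ form) and apply L'Hôpital, or use the standard hierarchy e^(|x|) ≫ |x^5| as x → -∞.
The indeterminate product → 0, so the limit = 1.

Final answer: 1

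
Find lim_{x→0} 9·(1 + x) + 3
Direct substitution at x = 0 gives 12.

Final answer: 12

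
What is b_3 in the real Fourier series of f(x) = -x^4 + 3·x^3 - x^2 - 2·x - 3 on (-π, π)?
b_3 = (1/π) ∫_{-π}^{π} f(x)·sin(3x) dx.
Evaluate the integral (use parity and integration by parts as needed): b_3 = -8/3 + 2·π^2.

Final answer: -8/3 + 2·π^2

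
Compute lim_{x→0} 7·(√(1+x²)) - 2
Direct substitution at x = 0 gives 5.

Final answer: 5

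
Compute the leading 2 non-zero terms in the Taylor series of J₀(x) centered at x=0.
1 - x^2/4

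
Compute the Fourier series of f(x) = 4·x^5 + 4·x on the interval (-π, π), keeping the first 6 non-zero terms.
(-160·π^2 + 8·π^4 + 968)·sin(x) + (-4·π^4 - 34 + 20·π^2)·sin(2·x) + (-160·π^2/27 + 536/81 + 8·π^4/3)·sin(3·x) + (-2·π^4 - 47/16 + 5·π^2/2)·sin(4·x) + (-32·π^2/25 + 1192/625 + 8·π^4/5)·sin(5·x) + (-4·π^4/3 - 118/81 + 20·π^2/27)·sin(6·x)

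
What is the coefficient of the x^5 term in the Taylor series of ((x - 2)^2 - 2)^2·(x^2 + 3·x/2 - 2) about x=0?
Expand to order 5: ((x - 2)^2 - 2)^2·(x^2 + 3·x/2 - 2) = -13·x^5/2 + 6·x^4 + 30·x^3 - 60·x^2 + 38·x - 8 + O(x^6).
The coefficient of x^5 is -13/2.

Final answer: -13/2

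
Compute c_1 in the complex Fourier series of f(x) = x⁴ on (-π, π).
Compute the real Fourier coefficients first: a_1 = 48 - 8·π^2, b_1 = 0.
Then c_1 = (a_1 − i·b_1)/2 = 24 - 4·π^2.

Final answer: 24 - 4·π^2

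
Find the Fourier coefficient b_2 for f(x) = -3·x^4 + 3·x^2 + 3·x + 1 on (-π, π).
b_2 = (1/π) ∫_{-π}^{π} f(x)·sin(2x) dx.
Evaluate the integral (use parity and integration by parts as needed): b_2 = -3.

Final answer: -3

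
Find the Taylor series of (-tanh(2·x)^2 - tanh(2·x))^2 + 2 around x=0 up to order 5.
-64·x^5 + 16·x^4/3 + 16·x^3 + 4·x^2 + 2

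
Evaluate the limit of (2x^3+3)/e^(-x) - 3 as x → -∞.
The quotient is an ∞/∞ indeterminate form as x → -∞.
Compare growth rates of the dominant terms (exponentials ≫ polynomials ≫ logarithms), or apply L'Hôpital's rule; the quotient → 0.
Adding the constant: 0 - 3 = -3. Limit = -3.

Final answer: -3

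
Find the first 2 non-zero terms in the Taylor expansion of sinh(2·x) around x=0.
4·x^3/3 + 2·x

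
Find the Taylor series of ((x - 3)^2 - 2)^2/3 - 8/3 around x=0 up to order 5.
x^4/3 - 4·x^3 + 50·x^2/3 - 28·x + 41/3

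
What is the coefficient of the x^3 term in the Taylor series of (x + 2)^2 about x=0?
Expand to order 3: (x + 2)^2 = x^2 + 4·x + 4 + O(x^4).
The coefficient of x^3 is 0.

Final answer: 0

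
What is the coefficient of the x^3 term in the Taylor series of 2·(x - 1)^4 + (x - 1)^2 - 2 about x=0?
Expand to order 3: 2·(x - 1)^4 + (x - 1)^2 - 2 = -8·x^3 + 13·x^2 - 10·x + 1 + O(x^4).
The coefficient of x^3 is -8.

Final answer: -8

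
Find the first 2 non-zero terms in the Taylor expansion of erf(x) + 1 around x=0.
2·x/√(π) + 1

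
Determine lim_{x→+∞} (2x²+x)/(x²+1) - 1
Evaluate the dominant behaviour as x → +∞; each term tends to a finite value or vanishes.
Limit = 1.

Final answer: 1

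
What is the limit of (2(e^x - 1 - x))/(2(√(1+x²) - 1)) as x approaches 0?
Both numerator and denominator → 0 as x → 0; this is a 0/0 indeterminate form.
Expand each to leading order near x = 0: numerator ~ x^2, denominator ~ x^2.
The limit of the ratio is 1.

Final answer: 1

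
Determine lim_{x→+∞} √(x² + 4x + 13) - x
This is an ∞ − ∞ indeterminate form.
Multiply and divide by the conjugate √(x²+4x + 13) + x; the x² terms cancel, leaving (4x + 13)/(√(x²+4x + 13)+x) → 4/2 = 2.
Limit = 2.

Final answer: 2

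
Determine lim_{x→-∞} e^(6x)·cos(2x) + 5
Evaluate the dominant behaviour as x → -∞; each term tends to a finite value or vanishes.
Limit = 5.

Final answer: 5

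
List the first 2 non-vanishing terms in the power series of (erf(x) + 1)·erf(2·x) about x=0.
8·x^2/π + 4·x/√(π)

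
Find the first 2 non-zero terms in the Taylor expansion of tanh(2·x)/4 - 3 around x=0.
x/2 - 3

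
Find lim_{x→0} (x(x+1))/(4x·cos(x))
Both numerator and denominator → 0 as x → 0; this is a 0/0 indeterminate form.
Expand each to leading order near x = 0: numerator ~ x, denominator ~ 4·x.
The limit of the ratio is 1/4.

Final answer: 1/4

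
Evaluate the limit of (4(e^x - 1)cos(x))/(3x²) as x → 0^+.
Both numerator and denominator → 0 as x → 0^+; this is a 0/0 indeterminate form.
Expand each to leading order near x = 0: numerator ~ 4·x, denominator ~ 3·x^2.
The limit of the ratio is ∞.

Final answer: ∞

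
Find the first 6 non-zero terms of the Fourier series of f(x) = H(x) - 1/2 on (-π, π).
2·sin(x)/π + 2·sin(3·x)/(3·π) + 2·sin(5·x)/(5·π) + 2·sin(7·x)/(7·π) + 2·sin(9·x)/(9·π) + 2·sin(11·x)/(11·π)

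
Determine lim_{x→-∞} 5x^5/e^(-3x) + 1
The quotient is an ∞/∞ indeterminate form as x → -∞.
Compare growth rates of the dominant terms (exponentials ≫ polynomials ≫ logarithms), or apply L'Hôpital's rule; the quotient → 0.
Adding the constant: 0 + 1 = 1. Limit = 1.

Final answer: 1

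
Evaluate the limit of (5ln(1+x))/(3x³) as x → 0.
Both numerator and denominator → 0 as x → 0; this is a 0/0 indeterminate form.
Expand each to leading order near x = 0: numerator ~ 5·x, denominator ~ 3·x^3.
The limit of the ratio is ∞.

Final answer: ∞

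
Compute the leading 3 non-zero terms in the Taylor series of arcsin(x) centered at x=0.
3·x^5/40 + x^3/6 + x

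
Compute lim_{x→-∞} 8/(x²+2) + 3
Evaluate the dominant behaviour as x → -∞; each term tends to a finite value or vanishes.
Limit = 3.

Final answer: 3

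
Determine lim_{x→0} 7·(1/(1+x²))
Direct substitution at x = 0 gives 7.

Final answer: 7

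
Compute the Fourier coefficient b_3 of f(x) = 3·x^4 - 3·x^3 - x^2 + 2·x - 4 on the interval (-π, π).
b_3 = (1/π) ∫_{-π}^{π} f(x)·sin(3x) dx.
Evaluate the integral (use parity and integration by parts as needed): b_3 = 8/3 - 2·π^2.

Final answer: 8/3 - 2·π^2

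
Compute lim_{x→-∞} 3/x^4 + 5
Evaluate the dominant behaviour as x → -∞; each term tends to a finite value or vanishes.
Limit = 5.

Final answer: 5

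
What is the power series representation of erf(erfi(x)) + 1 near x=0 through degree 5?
x^5·(-16/(3·π^2) + 2/(5·π) + 32/(5·π^3)) + x^3·(-16/(3·π^2) + 4/(3·π)) + 4·x/π + 1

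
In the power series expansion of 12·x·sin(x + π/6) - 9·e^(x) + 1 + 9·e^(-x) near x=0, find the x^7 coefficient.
Expand to order 7: 12·x·sin(x + π/6) - 9·e^(x) + 1 + 9·e^(-x) = -x^7/84 + √(3)·x^6/20 + x^5/10 - √(3)·x^4 - 6·x^3 + 6·√(3)·x^2 - 12·x + 1 + O(x^8).
The coefficient of x^7 is -1/84.

Final answer: -1/84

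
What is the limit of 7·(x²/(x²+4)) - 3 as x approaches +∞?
Evaluate the dominant behaviour as x → +∞; each term tends to a finite value or vanishes.
Limit = 4.

Final answer: 4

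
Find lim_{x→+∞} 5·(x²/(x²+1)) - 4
Evaluate the dominant behaviour as x → +∞; each term tends to a finite value or vanishes.
Limit = 1.

Final answer: 1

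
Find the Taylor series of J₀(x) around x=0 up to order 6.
-x^6/2304 + x^4/64 - x^2/4 + 1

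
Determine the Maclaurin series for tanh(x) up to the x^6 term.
2·x^5/15 - x^3/3 + x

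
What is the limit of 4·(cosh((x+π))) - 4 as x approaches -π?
Direct substitution at x = -π gives 0.

Final answer: 0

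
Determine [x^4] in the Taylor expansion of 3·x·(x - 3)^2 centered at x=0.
Expand to order 4: 3·x·(x - 3)^2 = 3·x^3 - 18·x^2 + 27·x + O(x^5).
The coefficient of x^4 is 0.

Final answer: 0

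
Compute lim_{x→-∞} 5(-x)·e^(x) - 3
The product is a 0·∞ indeterminate form at x → -∞.
Rewrite the product as 5(-x) / e^(-x) (an ∞/∞ form) and apply L'Hôpital, or use the standard hierarchy e^(|x|) ≫ |(-x)| as x → -∞.
The indeterminate product → 0, so the limit = -3.

Final answer: -3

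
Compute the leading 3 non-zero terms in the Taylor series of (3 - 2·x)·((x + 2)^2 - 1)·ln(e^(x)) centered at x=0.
-5·x^3 + 6·x^2 + 9·x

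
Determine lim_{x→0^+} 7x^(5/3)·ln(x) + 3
The product is a 0·∞ indeterminate form at x → 0⁺.
Rewrite the product as 7·ln(x) / x^(-5/3) and apply L'Hôpital, or use the standard hierarchy x^(-5/3) ≫ |ln x| as x → 0⁺.
The indeterminate product → 0, so the limit = 3.

Final answer: 3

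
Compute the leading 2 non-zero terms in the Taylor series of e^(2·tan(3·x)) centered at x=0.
6·x + 1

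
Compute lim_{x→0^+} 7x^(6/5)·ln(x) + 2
The product is a 0·∞ indeterminate form at x → 0⁺.
Rewrite the product as 7·ln(x) / x^(-6/5) and apply L'Hôpital, or use the standard hierarchy x^(-6/5) ≫ |ln x| as x → 0⁺.
The indeterminate product → 0, so the limit = 2.

Final answer: 2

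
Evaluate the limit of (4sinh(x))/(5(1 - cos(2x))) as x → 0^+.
Both numerator and denominator → 0 as x → 0^+; this is a 0/0 indeterminate form.
Expand each to leading order near x = 0: numerator ~ 4·x, denominator ~ 10·x^2.
The limit of the ratio is ∞.

Final answer: ∞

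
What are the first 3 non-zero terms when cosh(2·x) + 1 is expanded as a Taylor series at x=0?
2·x^4/3 + 2·x^2 + 2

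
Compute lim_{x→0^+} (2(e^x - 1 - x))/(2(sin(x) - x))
Both numerator and denominator → 0 as x → 0^+; this is a 0/0 indeterminate form.
Expand each to leading order near x = 0: numerator ~ x^2, denominator ~ -x^3/3.
The limit of the ratio is -∞.

Final answer: -∞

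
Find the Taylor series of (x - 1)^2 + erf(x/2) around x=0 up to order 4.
-x^3/(12·√(π)) + x^2 + x·(-2 + 1/√(π)) + 1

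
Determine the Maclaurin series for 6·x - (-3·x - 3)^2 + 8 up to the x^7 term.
-9·x^2 - 12·x - 1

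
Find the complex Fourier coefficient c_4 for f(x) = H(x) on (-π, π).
Compute the real Fourier coefficients first: a_4 = 0, b_4 = 0.
Then c_4 = (a_4 − i·b_4)/2 = 0.

Final answer: 0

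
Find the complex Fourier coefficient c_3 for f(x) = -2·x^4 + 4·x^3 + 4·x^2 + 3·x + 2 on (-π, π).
Compute the real Fourier coefficients first: a_3 = -80/27 + 16·π^2/9, b_3 = 2/9 + 8·π^2/3.
Then c_3 = (a_3 − i·b_3)/2 = -40/27 + 8·π^2/9 - 4·i·π^2/3 - i/9.

Final answer: -40/27 + 8·π^2/9 - 4·i·π^2/3 - i/9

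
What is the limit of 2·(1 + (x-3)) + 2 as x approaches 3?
Direct substitution at x = 3 gives 4.

Final answer: 4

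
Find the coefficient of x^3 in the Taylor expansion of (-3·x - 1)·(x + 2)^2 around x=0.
Expand to order 3: (-3·x - 1)·(x + 2)^2 = -3·x^3 - 13·x^2 - 16·x - 4 + O(x^4).
The coefficient of x^3 is -3.

Final answer: -3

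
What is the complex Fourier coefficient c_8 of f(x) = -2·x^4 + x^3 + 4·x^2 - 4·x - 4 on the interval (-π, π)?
Compute the real Fourier coefficients first: a_8 = 35/128 - π^2/4, b_8 = 131/128 - π^2/4.
Then c_8 = (a_8 − i·b_8)/2 = -π^2/8 + 35/256 - 131·i/256 + i·π^2/8.

Final answer: -π^2/8 + 35/256 - 131·i/256 + i·π^2/8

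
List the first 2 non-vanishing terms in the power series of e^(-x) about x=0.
1 - x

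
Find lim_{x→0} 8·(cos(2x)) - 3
Direct substitution at x = 0 gives 5.

Final answer: 5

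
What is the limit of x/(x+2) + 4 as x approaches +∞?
Evaluate the dominant behaviour as x → +∞; each term tends to a finite value or vanishes.
Limit = 5.

Final answer: 5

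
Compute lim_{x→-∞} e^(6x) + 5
Evaluate the dominant behaviour as x → -∞; each term tends to a finite value or vanishes.
Limit = 5.

Final answer: 5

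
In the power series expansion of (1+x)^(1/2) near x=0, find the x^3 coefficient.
Expand to order 3: (1+x)^(1/2) = x^3/16 - x^2/8 + x/2 + 1 + O(x^4).
The coefficient of x^3 is 1/16.

Final answer: 1/16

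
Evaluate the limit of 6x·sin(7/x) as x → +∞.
As x → +∞: let u = 7/x → 0⁺; then 6·x·sin(7/x) = 6·7·sin(u)/u → 6·7·1 = 42.
Limit = 42.

Final answer: 42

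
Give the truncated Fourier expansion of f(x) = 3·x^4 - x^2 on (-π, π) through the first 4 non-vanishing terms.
(148 - 24·π^2)·cos(x) + (-10 + 6·π^2)·cos(2·x) + (20/9 - 8·π^2/3)·cos(3·x) - π^2/3 + 3·π^4/5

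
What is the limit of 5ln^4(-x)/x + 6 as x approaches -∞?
The quotient is an ∞/∞ indeterminate form as x → -∞.
Compare growth rates of the dominant terms (exponentials ≫ polynomials ≫ logarithms), or apply L'Hôpital's rule; the quotient → 0.
Adding the constant: 0 + 6 = 6. Limit = 6.

Final answer: 6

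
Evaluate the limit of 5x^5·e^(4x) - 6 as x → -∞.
The product is a 0·∞ indeterminate form at x → -∞.
Rewrite the product as 5x^5 / e^(-4x) (an ∞/∞ form) and apply L'Hôpital, or use the standard hierarchy e^(4|x|) ≫ |x^5| as x → -∞.
The indeterminate product → 0, so the limit = -6.

Final answer: -6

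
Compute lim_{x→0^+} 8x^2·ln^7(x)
This is a 0·∞ indeterminate form at x → 0⁺.
Rewrite the product as 8·ln^7(x) / x^(-2) and apply L'Hôpital, or use the standard hierarchy x^(-2) ≫ |ln x|^7 as x → 0⁺.
The indeterminate product → 0, so the limit = 0.

Final answer: 0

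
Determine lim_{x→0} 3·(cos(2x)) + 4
Direct substitution at x = 0 gives 7.

Final answer: 7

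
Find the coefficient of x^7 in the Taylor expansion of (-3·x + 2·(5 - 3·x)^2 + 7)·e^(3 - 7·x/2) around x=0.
Expand to order 7: (-3·x + 2·(5 - 3·x)^2 + 7)·e^(3 - 7·x/2) = -9596797·x^7·e^(3)/30720 + 1639883·x^6·e^(3)/3072 - 988183·x^5·e^(3)/1280 + 117355·x^4·e^(3)/128 - 13699·x^3·e^(3)/16 + 4701·x^2·e^(3)/8 - 525·x·e^(3)/2 + 57·e^(3) + O(x^8).
The coefficient of x^7 is -9596797·e^(3)/30720.

Final answer: -9596797·e^(3)/30720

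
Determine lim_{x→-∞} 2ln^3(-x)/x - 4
The quotient is an ∞/∞ indeterminate form as x → -∞.
Compare growth rates of the dominant terms (exponentials ≫ polynomials ≫ logarithms), or apply L'Hôpital's rule; the quotient → 0.
Adding the constant: 0 - 4 = -4. Limit = -4.

Final answer: -4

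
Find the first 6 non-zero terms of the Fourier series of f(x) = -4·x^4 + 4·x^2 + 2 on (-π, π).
(-208 + 32·π^2)·cos(x) + (16 - 8·π^2)·cos(2·x) + (-112/27 + 32·π^2/9)·cos(3·x) + (7/4 - 2·π^2)·cos(4·x) + (-592/625 + 32·π^2/25)·cos(5·x) - 4·π^4/5 + 2 + 4·π^2/3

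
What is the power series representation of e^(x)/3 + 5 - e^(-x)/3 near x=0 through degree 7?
x^7/7560 + x^5/180 + x^3/9 + 2·x/3 + 5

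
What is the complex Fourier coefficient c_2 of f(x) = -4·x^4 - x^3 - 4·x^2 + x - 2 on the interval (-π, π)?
Compute the real Fourier coefficients first: a_2 = 8 - 8·π^2, b_2 = -5/2 + π^2.
Then c_2 = (a_2 − i·b_2)/2 = -4·π^2 + 4 - i·π^2/2 + 5·i/4.

Final answer: -4·π^2 + 4 - i·π^2/2 + 5·i/4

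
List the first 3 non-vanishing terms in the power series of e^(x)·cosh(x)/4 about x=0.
x^2/4 + x/4 + 1/4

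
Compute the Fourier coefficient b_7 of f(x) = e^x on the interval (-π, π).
b_7 = (1/π) ∫_{-π}^{π} f(x)·sin(7x) dx.
Evaluate the integral (use parity and integration by parts as needed): b_7 = (-7 + 7·e^(2·π))·e^(-π)/(50·π).

Final answer: (-7 + 7·e^(2·π))·e^(-π)/(50·π)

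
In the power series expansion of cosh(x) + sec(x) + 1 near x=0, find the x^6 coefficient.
Expand to order 6: cosh(x) + sec(x) + 1 = 31·x^6/360 + x^4/4 + x^2 + 3 + O(x^7).
The coefficient of x^6 is 31/360.

Final answer: 31/360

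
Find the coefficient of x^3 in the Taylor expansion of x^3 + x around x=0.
Expand to order 3: x^3 + x = x^3 + x + O(x^4).
The coefficient of x^3 is 1.

Final answer: 1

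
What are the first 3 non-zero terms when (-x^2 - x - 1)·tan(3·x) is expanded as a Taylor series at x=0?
-12·x^3 - 3·x^2 - 3·x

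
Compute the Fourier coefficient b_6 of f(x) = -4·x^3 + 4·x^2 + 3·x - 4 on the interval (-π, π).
b_6 = (1/π) ∫_{-π}^{π} f(x)·sin(6x) dx.
Evaluate the integral (use parity and integration by parts as needed): b_6 = -11/9 + 4·π^2/3.

Final answer: -11/9 + 4·π^2/3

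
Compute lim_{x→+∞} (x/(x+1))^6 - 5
As x → +∞: x/(x+1) = 1/(1 + 1/x) → 1, and the 6th power of a limit-1 base also → 1; with the additive constant, 1 - 5 = -4.
Limit = -4.

Final answer: -4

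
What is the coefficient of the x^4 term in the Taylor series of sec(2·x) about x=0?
Expand to order 4: sec(2·x) = 10·x^4/3 + 2·x^2 + 1 + O(x^5).
The coefficient of x^4 is 10/3.

Final answer: 10/3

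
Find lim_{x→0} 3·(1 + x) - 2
Direct substitution at x = 0 gives 1.

Final answer: 1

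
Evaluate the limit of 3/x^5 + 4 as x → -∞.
Evaluate the dominant behaviour as x → -∞; each term tends to a finite value or vanishes.
Limit = 4.

Final answer: 4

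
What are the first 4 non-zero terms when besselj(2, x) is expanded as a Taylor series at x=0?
-x^8/184320 + x^6/3072 - x^4/96 + x^2/8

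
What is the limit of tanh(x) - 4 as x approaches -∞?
Evaluate the dominant behaviour as x → -∞; each term tends to a finite value or vanishes.
Limit = -5.

Final answer: -5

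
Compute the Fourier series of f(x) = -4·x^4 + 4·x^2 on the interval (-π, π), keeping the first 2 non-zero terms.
(-208 + 32·π^2)·cos(x) - 4·π^4/5 + 4·π^2/3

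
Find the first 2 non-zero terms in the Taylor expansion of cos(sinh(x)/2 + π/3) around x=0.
-√(3)·x/4 + 1/2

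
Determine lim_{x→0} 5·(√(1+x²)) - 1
Direct substitution at x = 0 gives 4.

Final answer: 4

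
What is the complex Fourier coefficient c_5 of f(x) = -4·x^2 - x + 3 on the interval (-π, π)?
Compute the real Fourier coefficients first: a_5 = 16/25, b_5 = -2/5.
Then c_5 = (a_5 − i·b_5)/2 = 8/25 + i/5.

Final answer: 8/25 + i/5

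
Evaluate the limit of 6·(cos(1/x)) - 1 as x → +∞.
Evaluate the dominant behaviour as x → +∞; each term tends to a finite value or vanishes.
Limit = 5.

Final answer: 5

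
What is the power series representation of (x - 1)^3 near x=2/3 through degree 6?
-1/27 + (x - 2/3)/3 - (x - 2/3)^2 + (x - 2/3)^3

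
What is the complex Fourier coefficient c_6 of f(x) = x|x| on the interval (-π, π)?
Compute the real Fourier coefficients first: a_6 = 0, b_6 = -π/3.
Then c_6 = (a_6 − i·b_6)/2 = i·π/6.

Final answer: i·π/6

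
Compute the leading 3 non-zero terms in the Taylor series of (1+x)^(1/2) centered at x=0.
-x^2/8 + x/2 + 1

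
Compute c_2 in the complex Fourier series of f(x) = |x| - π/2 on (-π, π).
Compute the real Fourier coefficients first: a_2 = 0, b_2 = 0.
Then c_2 = (a_2 − i·b_2)/2 = 0.

Final answer: 0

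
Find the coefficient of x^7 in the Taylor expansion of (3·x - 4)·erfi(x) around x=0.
Expand to order 7: (3·x - 4)·erfi(x) = -4·x^7/(21·√(π)) + 3·x^6/(5·√(π)) - 4·x^5/(5·√(π)) + 2·x^4/√(π) - 8·x^3/(3·√(π)) + 6·x^2/√(π) - 8·x/√(π) + O(x^8).
The coefficient of x^7 is -4/(21·√(π)).

Final answer: -4/(21·√(π))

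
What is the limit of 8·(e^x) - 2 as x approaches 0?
Direct substitution at x = 0 gives 6.

Final answer: 6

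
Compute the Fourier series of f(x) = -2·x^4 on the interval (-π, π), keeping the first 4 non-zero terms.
(-96 + 16·π^2)·cos(x) + (6 - 4·π^2)·cos(2·x) + (-32/27 + 16·π^2/9)·cos(3·x) - 2·π^4/5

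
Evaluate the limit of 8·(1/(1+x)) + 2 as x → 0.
Direct substitution at x = 0 gives 10.

Final answer: 10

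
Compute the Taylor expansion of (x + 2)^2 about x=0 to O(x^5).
x^2 + 4·x + 4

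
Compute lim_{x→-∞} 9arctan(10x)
Evaluate the dominant behaviour as x → -∞; each term tends to a finite value or vanishes.
Limit = -9·π/2.

Final answer: -9·π/2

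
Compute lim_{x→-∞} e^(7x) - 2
Evaluate the dominant behaviour as x → -∞; each term tends to a finite value or vanishes.
Limit = -2.

Final answer: -2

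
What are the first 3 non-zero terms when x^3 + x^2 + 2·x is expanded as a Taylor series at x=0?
x^3 + x^2 + 2·x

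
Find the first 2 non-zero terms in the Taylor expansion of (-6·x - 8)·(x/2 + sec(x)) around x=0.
-10·x - 8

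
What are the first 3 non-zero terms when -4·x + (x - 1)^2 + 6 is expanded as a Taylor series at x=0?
x^2 - 6·x + 7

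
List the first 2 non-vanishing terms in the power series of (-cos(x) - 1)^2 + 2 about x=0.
6 - 2·x^2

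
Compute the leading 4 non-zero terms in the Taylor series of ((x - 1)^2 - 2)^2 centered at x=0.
-4·x^3 + 2·x^2 + 4·x + 1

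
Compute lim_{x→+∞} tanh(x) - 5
Evaluate the dominant behaviour as x → +∞; each term tends to a finite value or vanishes.
Limit = -4.

Final answer: -4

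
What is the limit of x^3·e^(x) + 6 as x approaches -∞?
The product is a 0·∞ indeterminate form at x → -∞.
Rewrite the product as x^3 / e^(-x) (an ∞/∞ form) and apply L'Hôpital, or use the standard hierarchy e^(|x|) ≫ |x^3| as x → -∞.
The indeterminate product → 0, so the limit = 6.

Final answer: 6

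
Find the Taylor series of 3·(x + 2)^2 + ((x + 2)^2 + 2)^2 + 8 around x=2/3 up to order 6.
9100/81 + 3056·(x - 2/3)/27 + 149·(x - 2/3)^2/3 + 32·(x - 2/3)^3/3 + (x - 2/3)^4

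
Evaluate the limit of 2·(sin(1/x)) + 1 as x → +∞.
Evaluate the dominant behaviour as x → +∞; each term tends to a finite value or vanishes.
Limit = 1.

Final answer: 1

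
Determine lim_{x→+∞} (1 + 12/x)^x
As x → +∞: this is the defining limit (1 + 12/x)^x → e^12.
Limit = e^(12).

Final answer: e^(12)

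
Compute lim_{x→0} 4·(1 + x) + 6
Direct substitution at x = 0 gives 10.

Final answer: 10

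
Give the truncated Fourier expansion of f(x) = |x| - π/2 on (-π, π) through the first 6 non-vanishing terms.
-4·cos(x)/π - 4·cos(3·x)/(9·π) - 4·cos(5·x)/(25·π) - 4·cos(7·x)/(49·π) - 4·cos(9·x)/(81·π) - 4·cos(11·x)/(121·π)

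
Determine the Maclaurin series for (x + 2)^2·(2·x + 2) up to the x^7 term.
2·x^3 + 10·x^2 + 16·x + 8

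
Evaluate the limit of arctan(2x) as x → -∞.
Evaluate the dominant behaviour as x → -∞; each term tends to a finite value or vanishes.
Limit = -π/2.

Final answer: -π/2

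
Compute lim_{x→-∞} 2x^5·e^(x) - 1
The product is a 0·∞ indeterminate form at x → -∞.
Rewrite the product as 2x^5 / e^(-x) (an ∞/∞ form) and apply L'Hôpital, or use the standard hierarchy e^(|x|) ≫ |x^5| as x → -∞.
The indeterminate product → 0, so the limit = -1.

Final answer: -1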